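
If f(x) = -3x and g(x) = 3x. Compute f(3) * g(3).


f(3) = -9
g(3) = 9
Product = -81

-81


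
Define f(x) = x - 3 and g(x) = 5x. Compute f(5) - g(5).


-23


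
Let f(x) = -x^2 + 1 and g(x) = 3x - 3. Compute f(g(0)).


g(0) = -3
f(-3) = (-1)*(-3)^2 + 1 = -8

-8


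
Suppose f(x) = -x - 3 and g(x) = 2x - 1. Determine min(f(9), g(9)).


f(9) = -12
g(9) = 17
min = -12

-12


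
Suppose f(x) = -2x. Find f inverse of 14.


-7


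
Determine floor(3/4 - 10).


3/4 = 0.75
0.75 - 10 = -9.25
floor(-9.25) = -10

-10


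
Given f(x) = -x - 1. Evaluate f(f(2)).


f(2) = -3
f(-3) = 2

2


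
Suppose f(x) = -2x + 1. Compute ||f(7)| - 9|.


f(7) = -13
|-13| = 13
|13 - 9| = 4

4


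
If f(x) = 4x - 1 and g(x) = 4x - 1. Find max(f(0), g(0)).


f(0) = -1
g(0) = -1
max = -1

-1


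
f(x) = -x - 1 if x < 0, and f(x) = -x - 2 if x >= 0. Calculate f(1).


1 satisfies x >= 0
f(1) = -3

-3


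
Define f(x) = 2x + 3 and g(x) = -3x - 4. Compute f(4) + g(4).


f(4) = 11
g(4) = -16
Sum = -5

-5


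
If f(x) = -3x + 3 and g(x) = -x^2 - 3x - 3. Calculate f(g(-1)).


g(-1) = -1
f(-1) = 6

6


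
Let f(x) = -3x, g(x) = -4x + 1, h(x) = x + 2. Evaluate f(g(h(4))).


h(4) = 6
g(6) = -23
f(-23) = 69

69


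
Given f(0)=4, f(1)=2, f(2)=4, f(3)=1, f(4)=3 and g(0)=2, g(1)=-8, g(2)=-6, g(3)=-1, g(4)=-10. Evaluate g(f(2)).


f(2) = 4
g(4) = -10

-10


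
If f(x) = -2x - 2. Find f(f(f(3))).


f(3) = -8
f(-8) = 14
f(14) = -30

-30


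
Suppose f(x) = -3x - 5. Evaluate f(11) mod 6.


f(11) = -38
-38 mod 6 = 4

4


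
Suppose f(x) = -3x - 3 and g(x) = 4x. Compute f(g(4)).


g(4) = 16
f(16) = -51

-51


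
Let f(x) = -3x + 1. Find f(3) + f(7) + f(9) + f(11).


f(3) = -8
f(7) = -20
f(9) = -26
f(11) = -32
Sum = -86

-86


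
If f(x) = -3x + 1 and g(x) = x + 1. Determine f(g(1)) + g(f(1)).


f(g(1)) = -5
g(f(1)) = -1
Sum = -6

-6


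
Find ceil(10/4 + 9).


10/4 = 2.5
2.5 + 9 = 11.5
ceil(11.5) = 12

12


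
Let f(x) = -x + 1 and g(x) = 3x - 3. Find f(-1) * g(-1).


f(-1) = 2
g(-1) = -6
Product = -12

-12


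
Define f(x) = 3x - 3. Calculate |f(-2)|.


f(-2) = -9
|-9| = 9

9


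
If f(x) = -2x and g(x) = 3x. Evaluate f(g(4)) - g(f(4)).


f(g(4)) = -24
g(f(4)) = -24
Difference = 0

0


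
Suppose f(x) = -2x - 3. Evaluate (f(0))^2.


f(0) = -3
(-3)^2 = 9

9


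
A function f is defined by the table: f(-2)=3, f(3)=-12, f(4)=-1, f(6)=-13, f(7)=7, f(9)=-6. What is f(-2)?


Reading from the table at x = -2

3


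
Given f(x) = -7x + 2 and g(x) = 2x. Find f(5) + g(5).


f(5) = -33
g(5) = 10
Sum = -23

-23


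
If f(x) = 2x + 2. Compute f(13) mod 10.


f(13) = 28
28 mod 10 = 8

8


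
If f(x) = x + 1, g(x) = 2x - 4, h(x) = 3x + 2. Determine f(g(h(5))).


h(5) = 17
g(17) = 30
f(30) = 31

31


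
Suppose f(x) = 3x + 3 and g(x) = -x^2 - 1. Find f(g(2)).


g(2) = -5
f(-5) = -12

-12


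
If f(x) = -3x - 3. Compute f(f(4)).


f(4) = -15
f(-15) = 42

42


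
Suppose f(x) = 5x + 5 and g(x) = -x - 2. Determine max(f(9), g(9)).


f(9) = 50
g(9) = -11
max = 50

50


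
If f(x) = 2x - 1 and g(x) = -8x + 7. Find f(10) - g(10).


f(10) = 19
g(10) = -73
Difference = 92

92


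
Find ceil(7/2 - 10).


7/2 = 3.5
3.5 - 10 = -6.5
ceil(-6.5) = -6

-6


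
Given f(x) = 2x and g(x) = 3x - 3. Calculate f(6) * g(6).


f(6) = 12
g(6) = 15
Product = 180

180


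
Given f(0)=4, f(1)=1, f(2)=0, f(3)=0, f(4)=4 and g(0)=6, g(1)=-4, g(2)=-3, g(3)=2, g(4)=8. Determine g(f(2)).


f(2) = 0
g(0) = 6

6


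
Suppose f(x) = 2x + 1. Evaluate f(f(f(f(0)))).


f(0) = 1
f(1) = 3
f(3) = 7
f(7) = 15

15


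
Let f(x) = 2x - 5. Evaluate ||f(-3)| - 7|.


4


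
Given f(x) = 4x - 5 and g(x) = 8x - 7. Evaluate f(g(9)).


255


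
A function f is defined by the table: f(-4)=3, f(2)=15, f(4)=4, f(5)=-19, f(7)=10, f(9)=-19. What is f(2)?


Reading from the table at x = 2

15


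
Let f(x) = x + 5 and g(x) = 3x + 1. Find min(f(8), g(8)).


f(8) = 13
g(8) = 25
min = 13

13


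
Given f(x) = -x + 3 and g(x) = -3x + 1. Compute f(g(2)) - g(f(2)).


f(g(2)) = 8
g(f(2)) = -2
Difference = 10

10


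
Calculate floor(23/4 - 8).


23/4 = 5.75
5.75 - 8 = -2.25
floor(-2.25) = -3

-3


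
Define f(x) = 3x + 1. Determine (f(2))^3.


343


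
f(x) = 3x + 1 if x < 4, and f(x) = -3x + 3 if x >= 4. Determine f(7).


7 satisfies x >= 4
f(7) = -18

-18


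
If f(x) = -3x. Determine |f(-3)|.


9


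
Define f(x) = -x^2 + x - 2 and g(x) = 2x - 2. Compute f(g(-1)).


g(-1) = -4
f(-4) = (-1)*(-4)^2 + 1*(-4) - 2 = -22

-22


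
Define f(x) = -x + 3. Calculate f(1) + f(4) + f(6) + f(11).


f(1) = 2
f(4) = -1
f(6) = -3
f(11) = -8
Sum = -10

-10


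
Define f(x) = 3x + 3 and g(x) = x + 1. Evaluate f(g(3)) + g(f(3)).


f(g(3)) = 15
g(f(3)) = 13
Sum = 28

28


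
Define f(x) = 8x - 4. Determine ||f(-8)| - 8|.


60


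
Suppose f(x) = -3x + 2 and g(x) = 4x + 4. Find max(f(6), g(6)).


f(6) = -16
g(6) = 28
max = 28

28


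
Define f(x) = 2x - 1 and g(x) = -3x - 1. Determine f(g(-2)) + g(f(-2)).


f(g(-2)) = 9
g(f(-2)) = 14
Sum = 23

23


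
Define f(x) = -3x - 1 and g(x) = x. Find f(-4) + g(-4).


f(-4) = 11
g(-4) = -4
Sum = 7

7


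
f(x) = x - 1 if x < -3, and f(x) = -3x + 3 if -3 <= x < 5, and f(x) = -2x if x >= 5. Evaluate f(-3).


-3 satisfies -3 <= x < 5
f(-3) = 12

12


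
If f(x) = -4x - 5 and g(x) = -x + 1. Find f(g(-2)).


-17


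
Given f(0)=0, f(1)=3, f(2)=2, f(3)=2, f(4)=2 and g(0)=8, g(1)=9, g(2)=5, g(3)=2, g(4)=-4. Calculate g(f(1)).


f(1) = 3
g(3) = 2

2


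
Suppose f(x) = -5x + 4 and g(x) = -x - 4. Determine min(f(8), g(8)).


f(8) = -36
g(8) = -12
min = -36

-36


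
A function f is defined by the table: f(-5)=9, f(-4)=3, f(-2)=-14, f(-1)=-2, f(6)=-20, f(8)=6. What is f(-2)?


Reading from the table at x = -2

-14


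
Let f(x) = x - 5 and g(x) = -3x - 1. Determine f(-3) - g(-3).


f(-3) = -8
g(-3) = 8
Difference = -16

-16


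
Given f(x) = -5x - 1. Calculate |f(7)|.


36


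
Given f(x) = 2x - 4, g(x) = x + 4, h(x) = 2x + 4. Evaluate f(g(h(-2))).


4


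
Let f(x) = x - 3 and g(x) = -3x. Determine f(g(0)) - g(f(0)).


-12


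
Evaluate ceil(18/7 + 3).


18/7 = 2.5714
2.5714 + 3 = 5.5714
ceil(5.5714) = 6

6


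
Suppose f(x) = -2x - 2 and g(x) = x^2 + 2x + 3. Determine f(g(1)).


g(1) = 6
f(6) = -14

-14


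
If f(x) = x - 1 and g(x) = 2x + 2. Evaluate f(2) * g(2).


6


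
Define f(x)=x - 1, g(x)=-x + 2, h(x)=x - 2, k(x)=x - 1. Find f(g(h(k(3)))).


k(3) = 2
h(2) = 0
g(0) = 2
f(2) = 1

1


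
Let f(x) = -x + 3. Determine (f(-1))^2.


f(-1) = 4
(4)^2 = 16

16


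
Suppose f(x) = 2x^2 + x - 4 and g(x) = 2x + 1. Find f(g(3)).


g(3) = 7
f(7) = 2*(7)^2 + 1*(7) - 4 = 101

101


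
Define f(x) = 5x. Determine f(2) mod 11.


f(2) = 10
10 mod 11 = 10

10


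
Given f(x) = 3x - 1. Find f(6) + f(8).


40


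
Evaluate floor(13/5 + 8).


13/5 = 2.6
2.6 + 8 = 10.6
floor(10.6) = 10

10


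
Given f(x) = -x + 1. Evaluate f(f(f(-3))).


f(-3) = 4
f(4) = -3
f(-3) = 4

4


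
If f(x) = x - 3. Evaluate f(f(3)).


f(3) = 0
f(0) = -3

-3


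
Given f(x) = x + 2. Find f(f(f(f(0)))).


f(0) = 2
f(2) = 4
f(4) = 6
f(6) = 8

8


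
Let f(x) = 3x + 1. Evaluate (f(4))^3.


2197


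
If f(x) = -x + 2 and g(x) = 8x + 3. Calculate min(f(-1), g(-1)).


f(-1) = 3
g(-1) = -5
min = -5

-5


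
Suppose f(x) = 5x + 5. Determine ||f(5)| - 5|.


25


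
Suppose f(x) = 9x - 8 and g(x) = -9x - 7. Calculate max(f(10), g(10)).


f(10) = 82
g(10) = -97
max = 82

82


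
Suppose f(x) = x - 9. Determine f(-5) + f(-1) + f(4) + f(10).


f(-5) = -14
f(-1) = -10
f(4) = -5
f(10) = 1
Sum = -28

-28


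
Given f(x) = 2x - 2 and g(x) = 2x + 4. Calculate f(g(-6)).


-18


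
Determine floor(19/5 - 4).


19/5 = 3.8
3.8 - 4 = -0.2
floor(-0.2) = -1

-1


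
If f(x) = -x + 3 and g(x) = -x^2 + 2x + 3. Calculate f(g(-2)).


g(-2) = -5
f(-5) = 8

8


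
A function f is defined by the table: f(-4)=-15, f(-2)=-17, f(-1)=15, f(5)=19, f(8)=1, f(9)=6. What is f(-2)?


Reading from the table at x = -2

-17


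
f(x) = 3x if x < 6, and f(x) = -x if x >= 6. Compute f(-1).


-3


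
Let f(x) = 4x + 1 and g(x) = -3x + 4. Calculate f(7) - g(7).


f(7) = 29
g(7) = -17
Difference = 46

46


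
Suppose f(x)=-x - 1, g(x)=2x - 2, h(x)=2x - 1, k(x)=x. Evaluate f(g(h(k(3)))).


-9


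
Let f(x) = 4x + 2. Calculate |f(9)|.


f(9) = 38
|38| = 38

38


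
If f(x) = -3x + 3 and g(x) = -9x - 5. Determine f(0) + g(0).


f(0) = 3
g(0) = -5
Sum = -2

-2


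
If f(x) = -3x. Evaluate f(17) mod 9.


f(17) = -51
-51 mod 9 = 3

3


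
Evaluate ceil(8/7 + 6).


8/7 = 1.1429
1.1429 + 6 = 7.1429
ceil(7.1429) = 8

8


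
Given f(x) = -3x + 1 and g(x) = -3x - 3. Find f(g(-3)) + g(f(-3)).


f(g(-3)) = -17
g(f(-3)) = -33
Sum = -50

-50


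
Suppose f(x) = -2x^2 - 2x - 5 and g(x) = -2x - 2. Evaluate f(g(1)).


g(1) = -4
f(-4) = (-2)*(-4)^2 - 2*(-4) - 5 = -29

-29


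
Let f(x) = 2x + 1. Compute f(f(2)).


f(2) = 5
f(5) = 11

11


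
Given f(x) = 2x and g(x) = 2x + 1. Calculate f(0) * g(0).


0


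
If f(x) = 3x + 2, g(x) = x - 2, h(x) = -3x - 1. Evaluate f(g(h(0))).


h(0) = -1
g(-1) = -3
f(-3) = -7

-7


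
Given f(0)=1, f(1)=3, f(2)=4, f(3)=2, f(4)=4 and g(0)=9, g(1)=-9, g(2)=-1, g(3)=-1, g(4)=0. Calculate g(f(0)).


f(0) = 1
g(1) = -9

-9


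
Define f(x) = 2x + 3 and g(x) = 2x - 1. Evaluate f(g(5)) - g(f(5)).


f(g(5)) = 21
g(f(5)) = 25
Difference = -4

-4


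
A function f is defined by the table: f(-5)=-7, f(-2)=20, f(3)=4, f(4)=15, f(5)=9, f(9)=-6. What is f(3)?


Reading from the table at x = 3

4


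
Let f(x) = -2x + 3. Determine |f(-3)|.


f(-3) = 9
|9| = 9

9


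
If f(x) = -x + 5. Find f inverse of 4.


Solve -x + 5 = 4
x = (4 - 5) / (-1) = 1

1


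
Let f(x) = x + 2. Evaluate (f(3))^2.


f(3) = 5
(5)^2 = 25

25


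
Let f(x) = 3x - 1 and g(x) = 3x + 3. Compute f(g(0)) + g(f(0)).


f(g(0)) = 8
g(f(0)) = 0
Sum = 8

8


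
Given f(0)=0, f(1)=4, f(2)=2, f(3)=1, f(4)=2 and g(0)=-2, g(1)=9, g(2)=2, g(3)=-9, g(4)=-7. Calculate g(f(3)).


f(3) = 1
g(1) = 9

9


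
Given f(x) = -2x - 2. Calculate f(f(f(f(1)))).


f(1) = -4
f(-4) = 6
f(6) = -14
f(-14) = 26

26


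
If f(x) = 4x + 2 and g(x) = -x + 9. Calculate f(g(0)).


g(0) = 9
f(9) = 38

38


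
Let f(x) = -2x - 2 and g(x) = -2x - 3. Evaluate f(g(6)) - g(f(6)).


f(g(6)) = 28
g(f(6)) = 25
Difference = 3

3


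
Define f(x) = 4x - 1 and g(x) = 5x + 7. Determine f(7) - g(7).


f(7) = 27
g(7) = 42
Difference = -15

-15


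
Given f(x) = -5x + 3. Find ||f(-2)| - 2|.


f(-2) = 13
|13| = 13
|13 - 2| = 11

11


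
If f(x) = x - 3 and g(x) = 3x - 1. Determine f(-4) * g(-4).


f(-4) = -7
g(-4) = -13
Product = 91

91


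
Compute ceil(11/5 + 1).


11/5 = 2.2
2.2 + 1 = 3.2
ceil(3.2) = 4

4


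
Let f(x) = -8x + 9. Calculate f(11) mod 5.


1


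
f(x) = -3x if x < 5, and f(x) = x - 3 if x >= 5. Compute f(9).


9 satisfies x >= 5
f(9) = 6

6


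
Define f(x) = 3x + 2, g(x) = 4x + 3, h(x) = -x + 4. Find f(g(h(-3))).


h(-3) = 7
g(7) = 31
f(31) = 95

95


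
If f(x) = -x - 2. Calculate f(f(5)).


f(5) = -7
f(-7) = 5

5


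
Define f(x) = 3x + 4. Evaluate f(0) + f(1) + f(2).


f(0) = 4
f(1) = 7
f(2) = 10
Sum = 21

21


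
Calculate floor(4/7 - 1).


4/7 = 0.5714
0.5714 - 1 = -0.4286
floor(-0.4286) = -1

-1


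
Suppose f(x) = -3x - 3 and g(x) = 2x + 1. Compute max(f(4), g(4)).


f(4) = -15
g(4) = 9
max = 9

9


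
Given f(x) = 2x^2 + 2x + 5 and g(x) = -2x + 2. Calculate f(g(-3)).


g(-3) = 8
f(8) = 2*(8)^2 + 2*(8) + 5 = 149

149


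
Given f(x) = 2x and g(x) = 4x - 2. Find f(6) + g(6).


f(6) = 12
g(6) = 22
Sum = 34

34


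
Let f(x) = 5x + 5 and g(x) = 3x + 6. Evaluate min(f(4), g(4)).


f(4) = 25
g(4) = 18
min = 18

18


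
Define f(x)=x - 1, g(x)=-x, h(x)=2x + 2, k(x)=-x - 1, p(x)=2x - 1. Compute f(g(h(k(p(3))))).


p(3) = 5
k(5) = -6
h(-6) = -10
g(-10) = 10
f(10) = 9

9


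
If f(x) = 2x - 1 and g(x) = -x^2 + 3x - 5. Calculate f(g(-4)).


g(-4) = -33
f(-33) = -67

-67


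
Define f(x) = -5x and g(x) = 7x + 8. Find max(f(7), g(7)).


57


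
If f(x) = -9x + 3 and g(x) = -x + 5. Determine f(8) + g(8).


f(8) = -69
g(8) = -3
Sum = -72

-72


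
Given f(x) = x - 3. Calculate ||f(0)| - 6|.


f(0) = -3
|-3| = 3
|3 - 6| = 3

3


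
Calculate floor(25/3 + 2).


25/3 = 8.3333
8.3333 + 2 = 10.3333
floor(10.3333) = 10

10


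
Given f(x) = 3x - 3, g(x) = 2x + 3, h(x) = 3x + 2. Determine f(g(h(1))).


36


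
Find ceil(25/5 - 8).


25/5 = 5
5 - 8 = -3
ceil(-3) = -3

-3


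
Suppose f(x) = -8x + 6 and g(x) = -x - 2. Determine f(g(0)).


g(0) = -2
f(-2) = 22

22


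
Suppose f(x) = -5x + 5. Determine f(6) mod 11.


f(6) = -25
-25 mod 11 = 8

8


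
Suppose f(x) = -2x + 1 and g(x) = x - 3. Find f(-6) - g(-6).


f(-6) = 13
g(-6) = -9
Difference = 22

22


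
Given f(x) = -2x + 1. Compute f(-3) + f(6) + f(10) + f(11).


f(-3) = 7
f(6) = -11
f(10) = -19
f(11) = -21
Sum = -44

-44


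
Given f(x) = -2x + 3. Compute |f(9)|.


f(9) = -15
|-15| = 15

15


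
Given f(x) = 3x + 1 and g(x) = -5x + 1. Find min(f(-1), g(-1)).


f(-1) = -2
g(-1) = 6
min = -2

-2


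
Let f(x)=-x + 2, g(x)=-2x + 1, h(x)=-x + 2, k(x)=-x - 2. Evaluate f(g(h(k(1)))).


k(1) = -3
h(-3) = 5
g(5) = -9
f(-9) = 11

11


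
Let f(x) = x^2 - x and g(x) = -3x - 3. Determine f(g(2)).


90


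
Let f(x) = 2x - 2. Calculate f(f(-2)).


f(-2) = -6
f(-6) = -14

-14


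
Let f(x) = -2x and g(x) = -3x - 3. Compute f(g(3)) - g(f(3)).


f(g(3)) = 24
g(f(3)) = 15
Difference = 9

9


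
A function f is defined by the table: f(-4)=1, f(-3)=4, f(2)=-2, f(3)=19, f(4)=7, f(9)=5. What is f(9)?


Reading from the table at x = 9

5


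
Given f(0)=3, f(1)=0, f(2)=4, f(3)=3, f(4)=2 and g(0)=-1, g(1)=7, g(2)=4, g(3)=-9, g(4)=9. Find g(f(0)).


f(0) = 3
g(3) = -9

-9


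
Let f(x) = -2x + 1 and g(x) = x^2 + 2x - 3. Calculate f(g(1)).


g(1) = 0
f(0) = 1

1


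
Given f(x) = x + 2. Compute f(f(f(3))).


f(3) = 5
f(5) = 7
f(7) = 9

9


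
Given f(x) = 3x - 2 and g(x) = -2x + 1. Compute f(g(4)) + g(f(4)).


f(g(4)) = -23
g(f(4)) = -19
Sum = -42

-42


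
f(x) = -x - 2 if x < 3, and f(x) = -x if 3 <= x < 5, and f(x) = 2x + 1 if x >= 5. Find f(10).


21


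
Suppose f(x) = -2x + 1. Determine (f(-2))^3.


f(-2) = 5
(5)^3 = 125

125


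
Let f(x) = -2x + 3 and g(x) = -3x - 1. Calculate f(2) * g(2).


f(2) = -1
g(2) = -7
Product = 7

7


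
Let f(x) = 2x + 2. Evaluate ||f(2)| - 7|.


f(2) = 6
|6| = 6
|6 - 7| = 1

1


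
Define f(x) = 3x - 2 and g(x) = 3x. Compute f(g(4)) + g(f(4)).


64


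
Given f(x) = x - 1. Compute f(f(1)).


-1


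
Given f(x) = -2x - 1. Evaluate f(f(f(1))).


f(1) = -3
f(-3) = 5
f(5) = -11

-11


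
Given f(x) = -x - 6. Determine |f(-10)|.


f(-10) = 4
|4| = 4

4


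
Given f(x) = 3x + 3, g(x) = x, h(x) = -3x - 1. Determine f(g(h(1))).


-9


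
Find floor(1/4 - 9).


1/4 = 0.25
0.25 - 9 = -8.75
floor(-8.75) = -9

-9


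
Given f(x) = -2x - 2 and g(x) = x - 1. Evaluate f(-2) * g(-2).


f(-2) = 2
g(-2) = -3
Product = -6

-6


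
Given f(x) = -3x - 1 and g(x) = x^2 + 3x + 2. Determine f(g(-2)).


g(-2) = 0
f(0) = -1

-1


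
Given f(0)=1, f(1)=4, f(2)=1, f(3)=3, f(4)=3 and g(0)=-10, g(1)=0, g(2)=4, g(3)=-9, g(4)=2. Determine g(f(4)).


f(4) = 3
g(3) = -9

-9


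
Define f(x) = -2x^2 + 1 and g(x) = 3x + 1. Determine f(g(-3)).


g(-3) = -8
f(-8) = (-2)*(-8)^2 + 1 = -127

-127


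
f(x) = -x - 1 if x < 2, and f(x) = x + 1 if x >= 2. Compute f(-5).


-5 satisfies x < 2
f(-5) = 4

4


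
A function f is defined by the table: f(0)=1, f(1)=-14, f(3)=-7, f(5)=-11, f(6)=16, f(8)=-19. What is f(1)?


Reading from the table at x = 1

-14


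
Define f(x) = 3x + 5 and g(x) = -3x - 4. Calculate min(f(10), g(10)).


f(10) = 35
g(10) = -34
min = -34

-34


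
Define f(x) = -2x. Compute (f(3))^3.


-216


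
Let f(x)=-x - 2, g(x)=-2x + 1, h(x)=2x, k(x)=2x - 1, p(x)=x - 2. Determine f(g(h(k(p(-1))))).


-31


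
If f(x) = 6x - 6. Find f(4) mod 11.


7


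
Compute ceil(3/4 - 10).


-9


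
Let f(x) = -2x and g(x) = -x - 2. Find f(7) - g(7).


f(7) = -14
g(7) = -9
Difference = -5

-5


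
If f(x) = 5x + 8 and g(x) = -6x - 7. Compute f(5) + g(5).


f(5) = 33
g(5) = -37
Sum = -4

-4


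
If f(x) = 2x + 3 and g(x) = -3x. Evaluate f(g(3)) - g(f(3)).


f(g(3)) = -15
g(f(3)) = -27
Difference = 12

12


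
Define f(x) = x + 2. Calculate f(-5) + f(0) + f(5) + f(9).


f(-5) = -3
f(0) = 2
f(5) = 7
f(9) = 11
Sum = 17

17


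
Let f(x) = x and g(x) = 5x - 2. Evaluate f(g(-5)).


g(-5) = -27
f(-27) = -27

-27


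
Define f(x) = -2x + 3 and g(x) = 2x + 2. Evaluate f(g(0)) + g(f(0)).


f(g(0)) = -1
g(f(0)) = 8
Sum = 7

7


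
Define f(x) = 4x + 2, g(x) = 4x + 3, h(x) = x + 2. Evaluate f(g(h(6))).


142


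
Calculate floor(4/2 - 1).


4/2 = 2
2 - 1 = 1
floor(1) = 1

1


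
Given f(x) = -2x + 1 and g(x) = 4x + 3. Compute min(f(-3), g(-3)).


f(-3) = 7
g(-3) = -9
min = -9

-9


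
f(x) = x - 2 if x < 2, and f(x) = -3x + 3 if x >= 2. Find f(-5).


-5 satisfies x < 2
f(-5) = -7

-7


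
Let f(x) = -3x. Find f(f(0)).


0


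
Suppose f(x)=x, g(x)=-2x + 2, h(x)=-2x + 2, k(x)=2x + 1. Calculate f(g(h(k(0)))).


k(0) = 1
h(1) = 0
g(0) = 2
f(2) = 2

2


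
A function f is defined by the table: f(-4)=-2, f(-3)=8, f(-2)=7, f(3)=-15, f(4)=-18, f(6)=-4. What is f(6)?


Reading from the table at x = 6

-4


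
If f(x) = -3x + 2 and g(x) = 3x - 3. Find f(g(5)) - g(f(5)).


f(g(5)) = -34
g(f(5)) = -42
Difference = 8

8


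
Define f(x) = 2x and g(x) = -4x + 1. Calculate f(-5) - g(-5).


f(-5) = -10
g(-5) = 21
Difference = -31

-31


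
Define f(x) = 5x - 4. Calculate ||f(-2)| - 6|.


f(-2) = -14
|-14| = 14
|14 - 6| = 8

8


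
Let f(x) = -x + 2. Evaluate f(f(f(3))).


f(3) = -1
f(-1) = 3
f(3) = -1

-1


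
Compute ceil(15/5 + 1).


15/5 = 3
3 + 1 = 4
ceil(4) = 4

4


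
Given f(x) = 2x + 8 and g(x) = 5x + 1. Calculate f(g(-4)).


g(-4) = -19
f(-19) = -30

-30


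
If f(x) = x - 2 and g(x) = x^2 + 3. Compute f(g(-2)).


g(-2) = 7
f(7) = 5

5


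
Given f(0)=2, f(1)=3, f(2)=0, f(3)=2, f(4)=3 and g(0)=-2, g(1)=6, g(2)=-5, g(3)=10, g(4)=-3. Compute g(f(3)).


-5


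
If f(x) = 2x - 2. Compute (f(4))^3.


216


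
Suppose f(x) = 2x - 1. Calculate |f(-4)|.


f(-4) = -9
|-9| = 9

9


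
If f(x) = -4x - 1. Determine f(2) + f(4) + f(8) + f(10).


-100


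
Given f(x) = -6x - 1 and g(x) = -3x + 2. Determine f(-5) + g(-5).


f(-5) = 29
g(-5) = 17
Sum = 46

46


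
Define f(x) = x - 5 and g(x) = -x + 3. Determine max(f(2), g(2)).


f(2) = -3
g(2) = 1
max = 1

1


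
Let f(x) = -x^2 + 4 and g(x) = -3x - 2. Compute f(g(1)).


g(1) = -5
f(-5) = (-1)*(-5)^2 + 4 = -21

-21


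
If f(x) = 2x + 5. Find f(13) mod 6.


f(13) = 31
31 mod 6 = 1

1


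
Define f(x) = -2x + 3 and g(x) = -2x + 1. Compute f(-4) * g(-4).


f(-4) = 11
g(-4) = 9
Product = 99

99


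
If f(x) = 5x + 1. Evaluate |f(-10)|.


f(-10) = -49
|-49| = 49

49


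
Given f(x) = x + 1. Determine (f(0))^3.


f(0) = 1
(1)^3 = 1

1


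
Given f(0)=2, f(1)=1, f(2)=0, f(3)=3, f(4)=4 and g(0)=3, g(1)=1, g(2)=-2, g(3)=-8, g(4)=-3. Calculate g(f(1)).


1


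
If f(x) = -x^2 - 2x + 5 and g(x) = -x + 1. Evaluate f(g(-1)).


g(-1) = 2
f(2) = (-1)*(2)^2 - 2*(2) + 5 = -3

-3


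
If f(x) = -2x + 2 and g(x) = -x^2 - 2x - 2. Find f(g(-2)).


g(-2) = -2
f(-2) = 6

6


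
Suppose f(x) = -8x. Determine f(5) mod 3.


2


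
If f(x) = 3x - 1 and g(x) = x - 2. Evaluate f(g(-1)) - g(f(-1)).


f(g(-1)) = -10
g(f(-1)) = -6
Difference = -4

-4


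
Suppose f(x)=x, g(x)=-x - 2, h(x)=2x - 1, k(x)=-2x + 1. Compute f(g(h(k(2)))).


k(2) = -3
h(-3) = -7
g(-7) = 5
f(5) = 5

5


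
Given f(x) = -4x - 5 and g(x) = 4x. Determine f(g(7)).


g(7) = 28
f(28) = -117

-117


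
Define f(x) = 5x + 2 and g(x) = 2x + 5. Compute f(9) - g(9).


f(9) = 47
g(9) = 23
Difference = 24

24


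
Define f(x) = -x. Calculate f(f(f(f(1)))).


1


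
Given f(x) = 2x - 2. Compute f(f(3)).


6


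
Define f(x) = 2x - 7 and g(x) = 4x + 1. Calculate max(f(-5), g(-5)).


f(-5) = -17
g(-5) = -19
max = -17

-17


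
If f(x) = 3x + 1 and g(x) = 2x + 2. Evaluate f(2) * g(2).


f(2) = 7
g(2) = 6
Product = 42

42


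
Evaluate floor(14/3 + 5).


14/3 = 4.6667
4.6667 + 5 = 9.6667
floor(9.6667) = 9

9


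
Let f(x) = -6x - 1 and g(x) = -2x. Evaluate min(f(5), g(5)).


-31


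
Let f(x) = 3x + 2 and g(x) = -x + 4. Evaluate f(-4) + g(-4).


f(-4) = -10
g(-4) = 8
Sum = -2

-2


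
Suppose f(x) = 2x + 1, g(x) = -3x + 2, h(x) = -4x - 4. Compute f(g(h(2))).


h(2) = -12
g(-12) = 38
f(38) = 77

77


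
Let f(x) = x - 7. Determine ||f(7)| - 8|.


f(7) = 0
|0| = 0
|0 - 8| = 8

8


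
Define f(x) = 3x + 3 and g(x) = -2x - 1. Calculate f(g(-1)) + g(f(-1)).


f(g(-1)) = 6
g(f(-1)) = -1
Sum = 5

5


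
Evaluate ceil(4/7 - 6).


4/7 = 0.5714
0.5714 - 6 = -5.4286
ceil(-5.4286) = -5

-5


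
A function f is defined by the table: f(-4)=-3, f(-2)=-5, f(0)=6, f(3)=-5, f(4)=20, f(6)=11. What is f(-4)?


Reading from the table at x = -4

-3


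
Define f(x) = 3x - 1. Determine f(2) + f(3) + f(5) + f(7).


f(2) = 5
f(3) = 8
f(5) = 14
f(7) = 20
Sum = 47

47


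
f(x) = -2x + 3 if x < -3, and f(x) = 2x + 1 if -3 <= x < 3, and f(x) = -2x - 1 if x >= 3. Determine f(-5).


-5 satisfies x < -3
f(-5) = 13

13


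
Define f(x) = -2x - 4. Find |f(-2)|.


f(-2) = 0
|0| = 0

0


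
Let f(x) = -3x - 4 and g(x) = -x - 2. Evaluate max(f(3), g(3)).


f(3) = -13
g(3) = -5
max = -5

-5


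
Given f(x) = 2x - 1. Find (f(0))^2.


1


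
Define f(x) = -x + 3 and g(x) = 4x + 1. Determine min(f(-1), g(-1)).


f(-1) = 4
g(-1) = -3
min = -3

-3


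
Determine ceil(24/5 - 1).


24/5 = 4.8
4.8 - 1 = 3.8
ceil(3.8) = 4

4


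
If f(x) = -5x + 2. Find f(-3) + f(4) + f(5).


f(-3) = 17
f(4) = -18
f(5) = -23
Sum = -24

-24


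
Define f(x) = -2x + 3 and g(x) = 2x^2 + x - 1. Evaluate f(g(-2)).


g(-2) = 5
f(5) = -7

-7


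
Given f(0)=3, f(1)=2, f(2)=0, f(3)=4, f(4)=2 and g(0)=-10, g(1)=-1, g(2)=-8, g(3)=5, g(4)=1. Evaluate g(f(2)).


f(2) = 0
g(0) = -10

-10


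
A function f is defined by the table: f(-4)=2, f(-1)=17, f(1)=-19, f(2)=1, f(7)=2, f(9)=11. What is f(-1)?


Reading from the table at x = -1

17


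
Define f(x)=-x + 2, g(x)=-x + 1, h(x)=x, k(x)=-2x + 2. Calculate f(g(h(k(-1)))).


k(-1) = 4
h(4) = 4
g(4) = -3
f(-3) = 5

5


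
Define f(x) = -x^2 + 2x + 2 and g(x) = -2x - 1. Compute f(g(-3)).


g(-3) = 5
f(5) = (-1)*(5)^2 + 2*(5) + 2 = -13

-13


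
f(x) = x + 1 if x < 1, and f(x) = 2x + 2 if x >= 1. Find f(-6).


-6 satisfies x < 1
f(-6) = -5

-5


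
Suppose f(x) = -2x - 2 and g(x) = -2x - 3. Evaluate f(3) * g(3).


f(3) = -8
g(3) = -9
Product = 72

72


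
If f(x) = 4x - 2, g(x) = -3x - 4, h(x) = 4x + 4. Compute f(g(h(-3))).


h(-3) = -8
g(-8) = 20
f(20) = 78

78


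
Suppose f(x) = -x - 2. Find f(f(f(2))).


f(2) = -4
f(-4) = 2
f(2) = -4

-4


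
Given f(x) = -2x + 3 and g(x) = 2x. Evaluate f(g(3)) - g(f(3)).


f(g(3)) = -9
g(f(3)) = -6
Difference = -3

-3


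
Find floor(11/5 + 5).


11/5 = 2.2
2.2 + 5 = 7.2
floor(7.2) = 7

7


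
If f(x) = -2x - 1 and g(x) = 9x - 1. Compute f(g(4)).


g(4) = 35
f(35) = -71

-71


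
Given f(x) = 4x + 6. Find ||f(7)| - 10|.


f(7) = 34
|34| = 34
|34 - 10| = 24

24


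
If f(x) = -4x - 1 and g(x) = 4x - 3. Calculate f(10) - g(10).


f(10) = -41
g(10) = 37
Difference = -78

-78


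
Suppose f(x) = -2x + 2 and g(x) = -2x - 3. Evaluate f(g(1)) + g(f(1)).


f(g(1)) = 12
g(f(1)) = -3
Sum = 9

9


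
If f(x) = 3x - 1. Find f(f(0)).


f(0) = -1
f(-1) = -4

-4


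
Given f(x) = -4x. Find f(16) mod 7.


f(16) = -64
-64 mod 7 = 6

6


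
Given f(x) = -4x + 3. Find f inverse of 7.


Solve -4x + 3 = 7
x = (7 - 3) / (-4) = -1

-1


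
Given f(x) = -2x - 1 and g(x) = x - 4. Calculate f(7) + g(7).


f(7) = -15
g(7) = 3
Sum = -12

-12


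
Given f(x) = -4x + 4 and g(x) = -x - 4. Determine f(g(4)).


36


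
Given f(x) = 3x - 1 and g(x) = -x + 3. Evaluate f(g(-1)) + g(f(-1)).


f(g(-1)) = 11
g(f(-1)) = 7
Sum = 18

18


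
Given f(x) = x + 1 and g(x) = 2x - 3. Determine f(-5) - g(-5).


f(-5) = -4
g(-5) = -13
Difference = 9

9


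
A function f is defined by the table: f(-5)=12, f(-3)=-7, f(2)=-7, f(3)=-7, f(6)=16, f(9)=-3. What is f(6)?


Reading from the table at x = 6

16


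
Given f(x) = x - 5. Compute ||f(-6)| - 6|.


f(-6) = -11
|-11| = 11
|11 - 6| = 5

5


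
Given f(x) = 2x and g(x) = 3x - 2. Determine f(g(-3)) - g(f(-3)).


f(g(-3)) = -22
g(f(-3)) = -20
Difference = -2

-2


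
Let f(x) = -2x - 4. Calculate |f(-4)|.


f(-4) = 4
|4| = 4

4


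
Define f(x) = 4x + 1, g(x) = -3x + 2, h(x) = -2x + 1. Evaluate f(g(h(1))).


21


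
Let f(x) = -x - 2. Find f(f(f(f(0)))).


f(0) = -2
f(-2) = 0
f(0) = -2
f(-2) = 0

0


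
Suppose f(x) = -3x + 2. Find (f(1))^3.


f(1) = -1
(-1)^3 = -1

-1


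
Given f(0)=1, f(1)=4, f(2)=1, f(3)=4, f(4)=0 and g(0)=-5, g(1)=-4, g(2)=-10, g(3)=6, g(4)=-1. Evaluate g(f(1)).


-1


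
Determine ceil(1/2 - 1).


1/2 = 0.5
0.5 - 1 = -0.5
ceil(-0.5) = 0

0


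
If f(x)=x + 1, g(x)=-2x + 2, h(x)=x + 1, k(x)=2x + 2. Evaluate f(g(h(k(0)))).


k(0) = 2
h(2) = 3
g(3) = -4
f(-4) = -3

-3


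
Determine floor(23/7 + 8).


23/7 = 3.2857
3.2857 + 8 = 11.2857
floor(11.2857) = 11

11


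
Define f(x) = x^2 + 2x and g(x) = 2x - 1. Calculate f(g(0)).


g(0) = -1
f(-1) = 1*(-1)^2 + 2*(-1) = -1

-1


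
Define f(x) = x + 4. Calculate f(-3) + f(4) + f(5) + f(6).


f(-3) = 1
f(4) = 8
f(5) = 9
f(6) = 10
Sum = 28

28


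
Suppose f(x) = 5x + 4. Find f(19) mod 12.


f(19) = 99
99 mod 12 = 3

3


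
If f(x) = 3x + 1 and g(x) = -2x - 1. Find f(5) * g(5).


f(5) = 16
g(5) = -11
Product = -176

-176


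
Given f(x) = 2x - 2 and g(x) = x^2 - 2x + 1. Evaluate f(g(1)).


g(1) = 0
f(0) = -2

-2


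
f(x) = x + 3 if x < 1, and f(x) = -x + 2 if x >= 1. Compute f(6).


6 satisfies x >= 1
f(6) = -4

-4


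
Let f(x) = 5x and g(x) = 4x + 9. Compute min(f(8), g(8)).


f(8) = 40
g(8) = 41
min = 40

40


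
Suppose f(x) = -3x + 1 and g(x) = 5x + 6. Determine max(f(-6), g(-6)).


f(-6) = 19
g(-6) = -24
max = 19

19


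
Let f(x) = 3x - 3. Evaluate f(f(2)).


f(2) = 3
f(3) = 6

6


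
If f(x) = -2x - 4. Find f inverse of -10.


Solve -2x - 4 = -10
x = (-10 + 4) / (-2) = 3

3


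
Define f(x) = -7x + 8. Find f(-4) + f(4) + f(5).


f(-4) = 36
f(4) = -20
f(5) = -27
Sum = -11

-11


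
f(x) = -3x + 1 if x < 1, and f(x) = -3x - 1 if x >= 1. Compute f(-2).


-2 satisfies x < 1
f(-2) = 7

7


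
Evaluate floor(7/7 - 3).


7/7 = 1
1 - 3 = -2
floor(-2) = -2

-2


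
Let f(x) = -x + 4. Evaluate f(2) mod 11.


f(2) = 2
2 mod 11 = 2

2


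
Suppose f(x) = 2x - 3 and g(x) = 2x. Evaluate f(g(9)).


33


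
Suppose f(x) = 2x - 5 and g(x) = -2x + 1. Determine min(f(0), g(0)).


f(0) = -5
g(0) = 1
min = -5

-5


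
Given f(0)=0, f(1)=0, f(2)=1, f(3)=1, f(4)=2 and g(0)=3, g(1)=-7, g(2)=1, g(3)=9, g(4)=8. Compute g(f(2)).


-7


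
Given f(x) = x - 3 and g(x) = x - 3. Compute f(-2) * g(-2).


f(-2) = -5
g(-2) = -5
Product = 25

25


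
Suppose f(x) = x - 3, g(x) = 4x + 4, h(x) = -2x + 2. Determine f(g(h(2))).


h(2) = -2
g(-2) = -4
f(-4) = -7

-7


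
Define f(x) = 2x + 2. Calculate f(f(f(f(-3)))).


f(-3) = -4
f(-4) = -6
f(-6) = -10
f(-10) = -18

-18


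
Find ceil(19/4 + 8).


19/4 = 4.75
4.75 + 8 = 12.75
ceil(12.75) = 13

13


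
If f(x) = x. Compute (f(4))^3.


f(4) = 4
(4)^3 = 64

64


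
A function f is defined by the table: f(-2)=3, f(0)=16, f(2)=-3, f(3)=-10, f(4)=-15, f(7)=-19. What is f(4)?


-15


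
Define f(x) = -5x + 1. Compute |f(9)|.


f(9) = -44
|-44| = 44

44


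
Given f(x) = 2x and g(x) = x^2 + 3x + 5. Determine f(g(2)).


30


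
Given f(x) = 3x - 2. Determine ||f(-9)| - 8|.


f(-9) = -29
|-29| = 29
|29 - 8| = 21

21


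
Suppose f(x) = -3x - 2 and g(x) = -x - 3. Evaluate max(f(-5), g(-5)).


13


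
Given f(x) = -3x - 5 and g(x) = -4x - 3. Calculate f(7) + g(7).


f(7) = -26
g(7) = -31
Sum = -57

-57


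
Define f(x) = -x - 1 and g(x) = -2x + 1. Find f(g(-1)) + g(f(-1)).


-3


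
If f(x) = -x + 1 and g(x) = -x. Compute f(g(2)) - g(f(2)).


f(g(2)) = 3
g(f(2)) = 1
Difference = 2

2


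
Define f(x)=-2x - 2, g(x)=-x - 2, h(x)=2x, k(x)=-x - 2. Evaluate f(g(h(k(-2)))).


2


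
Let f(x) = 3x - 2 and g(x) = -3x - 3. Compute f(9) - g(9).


f(9) = 25
g(9) = -30
Difference = 55

55


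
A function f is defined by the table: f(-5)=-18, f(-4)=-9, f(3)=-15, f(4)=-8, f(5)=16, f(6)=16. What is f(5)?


Reading from the table at x = 5

16


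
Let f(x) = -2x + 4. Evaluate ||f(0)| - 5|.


f(0) = 4
|4| = 4
|4 - 5| = 1

1


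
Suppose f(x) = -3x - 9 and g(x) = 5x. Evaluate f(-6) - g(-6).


f(-6) = 9
g(-6) = -30
Difference = 39

39


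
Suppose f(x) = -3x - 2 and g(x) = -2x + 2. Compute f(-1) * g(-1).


f(-1) = 1
g(-1) = 4
Product = 4

4


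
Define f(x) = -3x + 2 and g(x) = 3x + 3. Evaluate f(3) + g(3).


f(3) = -7
g(3) = 12
Sum = 5

5


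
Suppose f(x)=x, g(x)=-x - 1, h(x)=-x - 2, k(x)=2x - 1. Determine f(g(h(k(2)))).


k(2) = 3
h(3) = -5
g(-5) = 4
f(4) = 4

4


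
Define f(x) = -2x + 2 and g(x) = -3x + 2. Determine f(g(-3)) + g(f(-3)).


f(g(-3)) = -20
g(f(-3)) = -22
Sum = -42

-42


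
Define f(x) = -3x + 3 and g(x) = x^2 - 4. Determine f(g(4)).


g(4) = 12
f(12) = -33

-33


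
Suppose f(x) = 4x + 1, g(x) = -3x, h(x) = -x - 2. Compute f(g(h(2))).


h(2) = -4
g(-4) = 12
f(12) = 49

49


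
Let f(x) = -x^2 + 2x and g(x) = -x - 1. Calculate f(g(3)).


g(3) = -4
f(-4) = (-1)*(-4)^2 + 2*(-4) = -24

-24


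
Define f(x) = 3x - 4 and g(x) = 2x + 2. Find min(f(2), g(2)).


f(2) = 2
g(2) = 6
min = 2

2


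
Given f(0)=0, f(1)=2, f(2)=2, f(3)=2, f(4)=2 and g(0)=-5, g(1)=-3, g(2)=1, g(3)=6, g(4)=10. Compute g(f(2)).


f(2) = 2
g(2) = 1

1


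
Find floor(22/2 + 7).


22/2 = 11
11 + 7 = 18
floor(18) = 18

18


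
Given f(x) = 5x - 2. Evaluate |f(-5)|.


f(-5) = -27
|-27| = 27

27


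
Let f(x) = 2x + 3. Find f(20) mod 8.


f(20) = 43
43 mod 8 = 3

3


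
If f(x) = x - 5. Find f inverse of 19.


Solve x - 5 = 19
x = (19 + 5) / 1 = 24

24


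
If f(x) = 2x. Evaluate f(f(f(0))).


f(0) = 0
f(0) = 0
f(0) = 0

0


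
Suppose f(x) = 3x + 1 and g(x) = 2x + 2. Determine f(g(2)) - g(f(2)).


f(g(2)) = 19
g(f(2)) = 16
Difference = 3

3


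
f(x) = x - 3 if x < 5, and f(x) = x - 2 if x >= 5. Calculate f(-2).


-2 satisfies x < 5
f(-2) = -5

-5


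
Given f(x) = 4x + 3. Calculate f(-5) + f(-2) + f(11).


f(-5) = -17
f(-2) = -5
f(11) = 47
Sum = 25

25


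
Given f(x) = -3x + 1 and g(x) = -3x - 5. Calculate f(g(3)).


g(3) = -14
f(-14) = 43

43


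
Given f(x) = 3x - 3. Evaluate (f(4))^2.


f(4) = 9
(9)^2 = 81

81


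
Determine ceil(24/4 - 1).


24/4 = 6
6 - 1 = 5
ceil(5) = 5

5


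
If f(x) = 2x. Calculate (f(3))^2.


f(3) = 6
(6)^2 = 36

36


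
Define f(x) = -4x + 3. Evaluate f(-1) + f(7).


-18


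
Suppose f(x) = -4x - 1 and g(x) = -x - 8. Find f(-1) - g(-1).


f(-1) = 3
g(-1) = -7
Difference = 10

10


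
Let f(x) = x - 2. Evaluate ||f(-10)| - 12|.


f(-10) = -12
|-12| = 12
|12 - 12| = 0

0


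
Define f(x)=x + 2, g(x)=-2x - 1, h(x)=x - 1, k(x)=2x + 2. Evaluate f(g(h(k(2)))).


k(2) = 6
h(6) = 5
g(5) = -11
f(-11) = -9

-9


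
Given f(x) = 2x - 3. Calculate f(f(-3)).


f(-3) = -9
f(-9) = -21

-21


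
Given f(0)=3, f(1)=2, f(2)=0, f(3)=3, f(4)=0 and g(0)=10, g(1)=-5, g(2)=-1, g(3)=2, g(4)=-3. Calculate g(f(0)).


f(0) = 3
g(3) = 2

2


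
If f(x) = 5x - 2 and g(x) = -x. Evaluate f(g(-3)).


g(-3) = 3
f(3) = 13

13


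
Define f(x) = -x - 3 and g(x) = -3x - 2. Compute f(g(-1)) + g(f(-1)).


f(g(-1)) = -4
g(f(-1)) = 4
Sum = 0

0


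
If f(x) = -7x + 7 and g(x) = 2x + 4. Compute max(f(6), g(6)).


f(6) = -35
g(6) = 16
max = 16

16


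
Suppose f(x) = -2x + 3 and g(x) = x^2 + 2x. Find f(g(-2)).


g(-2) = 0
f(0) = 3

3


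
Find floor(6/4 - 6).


-5


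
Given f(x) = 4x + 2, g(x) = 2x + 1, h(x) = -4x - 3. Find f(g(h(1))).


h(1) = -7
g(-7) = -13
f(-13) = -50

-50


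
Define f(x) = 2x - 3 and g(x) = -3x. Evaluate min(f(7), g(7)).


f(7) = 11
g(7) = -21
min = -21

-21


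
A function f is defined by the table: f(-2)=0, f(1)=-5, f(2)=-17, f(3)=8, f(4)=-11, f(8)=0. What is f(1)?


Reading from the table at x = 1

-5


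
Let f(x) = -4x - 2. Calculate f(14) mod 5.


f(14) = -58
-58 mod 5 = 2

2


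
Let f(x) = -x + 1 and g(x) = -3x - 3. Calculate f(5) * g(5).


f(5) = -4
g(5) = -18
Product = 72

72


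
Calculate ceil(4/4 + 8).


4/4 = 1
1 + 8 = 9
ceil(9) = 9

9


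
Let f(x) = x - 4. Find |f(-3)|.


f(-3) = -7
|-7| = 7

7


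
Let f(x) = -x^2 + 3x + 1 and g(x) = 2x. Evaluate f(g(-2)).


g(-2) = -4
f(-4) = (-1)*(-4)^2 + 3*(-4) + 1 = -27

-27


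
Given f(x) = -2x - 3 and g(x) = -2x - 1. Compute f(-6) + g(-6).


f(-6) = 9
g(-6) = 11
Sum = 20

20


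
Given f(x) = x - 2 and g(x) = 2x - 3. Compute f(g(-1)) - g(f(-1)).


f(g(-1)) = -7
g(f(-1)) = -9
Difference = 2

2


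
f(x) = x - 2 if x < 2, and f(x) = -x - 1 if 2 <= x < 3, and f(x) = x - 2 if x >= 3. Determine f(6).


6 satisfies x >= 3
f(6) = 4

4


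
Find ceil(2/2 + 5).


6


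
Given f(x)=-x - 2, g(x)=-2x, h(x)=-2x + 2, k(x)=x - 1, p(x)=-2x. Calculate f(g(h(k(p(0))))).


p(0) = 0
k(0) = -1
h(-1) = 4
g(4) = -8
f(-8) = 6

6


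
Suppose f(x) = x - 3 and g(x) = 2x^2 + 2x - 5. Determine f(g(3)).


g(3) = 19
f(19) = 16

16


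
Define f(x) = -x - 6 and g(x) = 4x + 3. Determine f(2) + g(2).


f(2) = -8
g(2) = 11
Sum = 3

3


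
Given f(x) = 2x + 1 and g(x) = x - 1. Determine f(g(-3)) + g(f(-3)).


f(g(-3)) = -7
g(f(-3)) = -6
Sum = -13

-13


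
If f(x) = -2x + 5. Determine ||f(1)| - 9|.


f(1) = 3
|3| = 3
|3 - 9| = 6

6


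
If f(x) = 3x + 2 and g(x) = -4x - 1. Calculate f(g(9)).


g(9) = -37
f(-37) = -109

-109


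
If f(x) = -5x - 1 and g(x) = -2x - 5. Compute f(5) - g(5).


f(5) = -26
g(5) = -15
Difference = -11

-11


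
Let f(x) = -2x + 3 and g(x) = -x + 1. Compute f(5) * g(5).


f(5) = -7
g(5) = -4
Product = 28

28


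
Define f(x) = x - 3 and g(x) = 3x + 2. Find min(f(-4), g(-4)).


f(-4) = -7
g(-4) = -10
min = -10

-10


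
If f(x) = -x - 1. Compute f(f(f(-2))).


f(-2) = 1
f(1) = -2
f(-2) = 1

1


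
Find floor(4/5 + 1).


1


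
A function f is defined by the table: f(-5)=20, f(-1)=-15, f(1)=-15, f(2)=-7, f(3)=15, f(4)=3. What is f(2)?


Reading from the table at x = 2

-7


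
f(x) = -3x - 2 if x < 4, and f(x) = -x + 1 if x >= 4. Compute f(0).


0 satisfies x < 4
f(0) = -2

-2


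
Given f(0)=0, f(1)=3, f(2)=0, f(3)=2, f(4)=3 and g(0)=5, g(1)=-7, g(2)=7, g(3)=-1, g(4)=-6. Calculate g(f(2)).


5


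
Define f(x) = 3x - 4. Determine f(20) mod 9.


f(20) = 56
56 mod 9 = 2

2


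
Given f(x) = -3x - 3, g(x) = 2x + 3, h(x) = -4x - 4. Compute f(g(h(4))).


h(4) = -20
g(-20) = -37
f(-37) = 108

108


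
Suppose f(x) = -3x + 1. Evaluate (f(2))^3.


f(2) = -5
(-5)^3 = -125

-125


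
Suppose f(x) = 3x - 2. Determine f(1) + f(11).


f(1) = 1
f(11) = 31
Sum = 32

32


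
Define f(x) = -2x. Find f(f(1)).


f(1) = -2
f(-2) = 4

4


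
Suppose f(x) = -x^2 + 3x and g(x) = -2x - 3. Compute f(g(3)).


g(3) = -9
f(-9) = (-1)*(-9)^2 + 3*(-9) = -108

-108


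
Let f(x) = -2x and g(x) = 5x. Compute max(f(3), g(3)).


f(3) = -6
g(3) = 15
max = 15

15


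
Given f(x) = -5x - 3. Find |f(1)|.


8


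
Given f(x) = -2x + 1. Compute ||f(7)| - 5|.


f(7) = -13
|-13| = 13
|13 - 5| = 8

8


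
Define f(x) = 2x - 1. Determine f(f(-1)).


f(-1) = -3
f(-3) = -7

-7


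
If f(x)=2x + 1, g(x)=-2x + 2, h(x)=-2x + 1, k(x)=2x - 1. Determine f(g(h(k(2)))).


k(2) = 3
h(3) = -5
g(-5) = 12
f(12) = 25

25


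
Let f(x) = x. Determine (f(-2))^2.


f(-2) = -2
(-2)^2 = 4

4


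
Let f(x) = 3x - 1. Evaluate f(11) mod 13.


f(11) = 32
32 mod 13 = 6

6


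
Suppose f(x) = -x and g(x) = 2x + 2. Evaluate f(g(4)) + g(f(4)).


f(g(4)) = -10
g(f(4)) = -6
Sum = -16

-16


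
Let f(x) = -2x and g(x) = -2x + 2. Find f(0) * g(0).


f(0) = 0
g(0) = 2
Product = 0

0


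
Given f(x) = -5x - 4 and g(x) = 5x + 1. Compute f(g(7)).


-184


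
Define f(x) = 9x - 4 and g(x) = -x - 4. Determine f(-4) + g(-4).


f(-4) = -40
g(-4) = 0
Sum = -40

-40


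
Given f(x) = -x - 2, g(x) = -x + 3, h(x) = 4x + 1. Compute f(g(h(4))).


h(4) = 17
g(17) = -14
f(-14) = 12

12


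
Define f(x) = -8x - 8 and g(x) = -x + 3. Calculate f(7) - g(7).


f(7) = -64
g(7) = -4
Difference = -60

-60


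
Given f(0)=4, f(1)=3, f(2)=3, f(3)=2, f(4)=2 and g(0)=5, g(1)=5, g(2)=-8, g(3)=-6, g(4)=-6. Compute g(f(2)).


f(2) = 3
g(3) = -6

-6


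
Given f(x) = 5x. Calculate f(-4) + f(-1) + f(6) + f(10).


f(-4) = -20
f(-1) = -5
f(6) = 30
f(10) = 50
Sum = 55

55


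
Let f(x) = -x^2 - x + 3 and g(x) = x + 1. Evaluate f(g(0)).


g(0) = 1
f(1) = (-1)*(1)^2 - 1*(1) + 3 = 1

1


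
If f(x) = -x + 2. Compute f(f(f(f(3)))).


3


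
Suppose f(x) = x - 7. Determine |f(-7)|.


f(-7) = -14
|-14| = 14

14


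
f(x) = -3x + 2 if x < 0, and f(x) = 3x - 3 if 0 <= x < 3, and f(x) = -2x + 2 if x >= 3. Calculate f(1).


0


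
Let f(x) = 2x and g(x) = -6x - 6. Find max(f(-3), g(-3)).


f(-3) = -6
g(-3) = 12
max = 12

12
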